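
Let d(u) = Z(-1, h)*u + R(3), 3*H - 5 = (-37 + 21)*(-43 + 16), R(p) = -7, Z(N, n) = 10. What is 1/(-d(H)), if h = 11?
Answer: -3/4349 ≈ -0.00068981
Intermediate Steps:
H = 437/3 (H = 5/3 + ((-37 + 21)*(-43 + 16))/3 = 5/3 + (-16*(-27))/3 = 5/3 + (⅓)*432 = 5/3 + 144 = 437/3 ≈ 145.67)
d(u) = -7 + 10*u (d(u) = 10*u - 7 = -7 + 10*u)
1/(-d(H)) = 1/(-(-7 + 10*(437/3))) = 1/(-(-7 + 4370/3)) = 1/(-1*4349/3) = 1/(-4349/3) = -3/4349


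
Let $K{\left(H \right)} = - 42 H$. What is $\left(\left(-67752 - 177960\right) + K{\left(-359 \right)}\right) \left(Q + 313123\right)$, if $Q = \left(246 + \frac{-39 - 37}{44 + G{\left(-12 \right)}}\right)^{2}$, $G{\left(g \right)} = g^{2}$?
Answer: $- \frac{190256803218504}{2209} \approx -8.6128 \cdot 10^{10}$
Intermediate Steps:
$Q = \frac{133240849}{2209}$ ($Q = \left(246 + \frac{-39 - 37}{44 + \left(-12\right)^{2}}\right)^{2} = \left(246 - \frac{76}{44 + 144}\right)^{2} = \left(246 - \frac{76}{188}\right)^{2} = \left(246 - \frac{19}{47}\right)^{2} = \left(\frac{11543}{47}\right)^{2} = \frac{133240849}{2209} \approx 60317.0$)
$\left(\left(-67752 - 177960\right) + K{\left(-359 \right)}\right) \left(Q + 313123\right) = \left(\left(-67752 - 177960\right) - -15078\right) \left(\frac{133240849}{2209} + 313123\right) = \left(\left(-67752 - 177960\right) + 15078\right) \frac{824929556}{2209} = \left(-245712 + 15078\right) \frac{824929556}{2209} = \left(-230634\right) \frac{824929556}{2209} = - \frac{190256803218504}{2209}$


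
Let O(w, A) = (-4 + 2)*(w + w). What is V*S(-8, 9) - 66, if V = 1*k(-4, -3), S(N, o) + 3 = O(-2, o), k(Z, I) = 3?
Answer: -51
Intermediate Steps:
O(w, A) = -4*w
S(N, o) = 5 (S(N, o) = -3 - 4*(-2) = -3 + 8 = 5)
V = 3 (V = 1*3 = 3)
V*S(-8, 9) - 66 = 3*5 - 66 = 15 - 66 = -51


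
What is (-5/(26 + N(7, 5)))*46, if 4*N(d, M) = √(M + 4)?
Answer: -920/107 ≈ -8.5981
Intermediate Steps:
N(d, M) = √(4 + M)/4 (N(d, M) = √(M + 4)/4 = √(4 + M)/4)
(-5/(26 + N(7, 5)))*46 = (-5/(26 + √(4 + 5)/4))*46 = (-5/(26 + √9/4))*46 = (-5/(26 + (¼)*3))*46 = (-5/(26 + ¾))*46 = (-5/(107/4))*46 = ((4/107)*(-5))*46 = -20/107*46 = -920/107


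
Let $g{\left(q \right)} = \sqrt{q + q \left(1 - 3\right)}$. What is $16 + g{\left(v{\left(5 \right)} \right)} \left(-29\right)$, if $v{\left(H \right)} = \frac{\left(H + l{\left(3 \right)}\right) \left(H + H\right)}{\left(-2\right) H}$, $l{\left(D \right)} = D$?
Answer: $16 - 58 \sqrt{2} \approx -66.024$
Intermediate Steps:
$v{\left(H \right)} = -3 - H$ ($v{\left(H \right)} = \frac{\left(H + 3\right) \left(H + H\right)}{\left(-2\right) H} = \left(3 + H\right) 2 H \left(- \frac{1}{2 H}\right) = 2 H \left(3 + H\right) \left(- \frac{1}{2 H}\right) = -3 - H$)
$g{\left(q \right)} = \sqrt{- q}$ ($g{\left(q \right)} = \sqrt{q + q \left(-2\right)} = \sqrt{q - 2 q} = \sqrt{- q}$)
$16 + g{\left(v{\left(5 \right)} \right)} \left(-29\right) = 16 + \sqrt{- (-3 - 5)} \left(-29\right) = 16 + \sqrt{\left(-1\right) \left(-8\right)} \left(-29\right) = 16 + \sqrt{8} \left(-29\right) = 16 + 2 \sqrt{2} \left(-29\right) = 16 - 58 \sqrt{2}$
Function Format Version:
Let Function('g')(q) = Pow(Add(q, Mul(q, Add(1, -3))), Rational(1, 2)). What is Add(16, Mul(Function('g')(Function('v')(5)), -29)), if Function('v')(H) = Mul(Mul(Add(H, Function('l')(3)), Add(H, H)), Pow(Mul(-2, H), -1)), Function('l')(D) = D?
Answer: Add(16, Mul(-58, Pow(2, Rational(1, 2)))) ≈ -66.024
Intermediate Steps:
Function('v')(H) = Add(-3, Mul(-1, H)) (Function('v')(H) = Mul(Mul(Add(H, 3), Add(H, H)), Pow(Mul(-2, H), -1)) = Mul(Mul(Add(3, H), Mul(2, H)), Mul(Rational(-1, 2), Pow(H, -1))) = Mul(Mul(2, H, Add(3, H)), Mul(Rational(-1, 2), Pow(H, -1))) = Add(-3, Mul(-1, H)))
Function('g')(q) = Pow(Mul(-1, q), Rational(1, 2)) (Function('g')(q) = Pow(Add(q, Mul(q, -2)), Rational(1, 2)) = Pow(Add(q, Mul(-2, q)), Rational(1, 2)) = Pow(Mul(-1, q), Rational(1, 2)))
Add(16, Mul(Function('g')(Function('v')(5)), -29)) = Add(16, Mul(Pow(Mul(-1, Add(-3, Mul(-1, 5))), Rational(1, 2)), -29)) = Add(16, Mul(Pow(Mul(-1, Add(-3, -5)), Rational(1, 2)), -29)) = Add(16, Mul(Pow(Mul(-1, -8), Rational(1, 2)), -29)) = Add(16, Mul(Pow(8, Rational(1, 2)), -29)) = Add(16, Mul(Mul(2, Pow(2, Rational(1, 2))), -29)) = Add(16, Mul(-58, Pow(2, Rational(1, 2))))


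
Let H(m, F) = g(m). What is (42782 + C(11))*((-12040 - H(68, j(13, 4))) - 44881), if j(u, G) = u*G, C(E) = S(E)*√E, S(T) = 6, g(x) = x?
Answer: -2438103398 - 341934*√11 ≈ -2.4392e+9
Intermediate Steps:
C(E) = 6*√E
j(u, G) = G*u
H(m, F) = m
(42782 + C(11))*((-12040 - H(68, j(13, 4))) - 44881) = (42782 + 6*√11)*((-12040 - 1*68) - 44881) = (42782 + 6*√11)*((-12040 - 68) - 44881) = (42782 + 6*√11)*(-12108 - 44881) = (42782 + 6*√11)*(-56989) = -2438103398 - 341934*√11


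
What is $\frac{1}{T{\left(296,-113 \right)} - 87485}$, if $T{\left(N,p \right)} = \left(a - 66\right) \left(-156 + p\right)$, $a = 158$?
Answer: $- \frac{1}{112233} \approx -8.91 \cdot 10^{-6}$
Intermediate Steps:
$T{\left(N,p \right)} = -14352 + 92 p$ ($T{\left(N,p \right)} = \left(158 - 66\right) \left(-156 + p\right) = 92 \left(-156 + p\right) = -14352 + 92 p$)
$\frac{1}{T{\left(296,-113 \right)} - 87485} = \frac{1}{\left(-14352 + 92 \left(-113\right)\right) - 87485} = \frac{1}{\left(-14352 - 10396\right) - 87485} = \frac{1}{-24748 - 87485} = \frac{1}{-112233} = - \frac{1}{112233}$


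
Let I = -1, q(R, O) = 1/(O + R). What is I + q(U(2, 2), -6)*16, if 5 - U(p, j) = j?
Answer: -19/3 ≈ -6.3333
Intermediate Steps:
U(p, j) = 5 - j
I + q(U(2, 2), -6)*16 = -1 + 16/(-6 + (5 - 1*2)) = -1 + 16/(-6 + (5 - 2)) = -1 + 16/(-6 + 3) = -1 + 16/(-3) = -1 - ⅓*16 = -1 - 16/3 = -19/3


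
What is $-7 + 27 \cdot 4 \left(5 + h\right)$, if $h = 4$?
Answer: $965$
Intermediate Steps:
$-7 + 27 \cdot 4 \left(5 + h\right) = -7 + 27 \cdot 4 \left(5 + 4\right) = -7 + 27 \cdot 4 \cdot 9 = -7 + 27 \cdot 36 = -7 + 972 = 965$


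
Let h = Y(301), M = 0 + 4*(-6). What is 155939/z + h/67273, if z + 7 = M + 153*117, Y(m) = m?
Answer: 10495863217/1202168510 ≈ 8.7308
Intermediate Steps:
M = -24 (M = 0 - 24 = -24)
h = 301
z = 17870 (z = -7 + (-24 + 153*117) = -7 + (-24 + 17901) = -7 + 17877 = 17870)
155939/z + h/67273 = 155939/17870 + 301/67273 = 10495863217/1202168510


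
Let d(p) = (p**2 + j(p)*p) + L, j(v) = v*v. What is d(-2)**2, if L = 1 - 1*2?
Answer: 25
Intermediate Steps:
L = -1 (L = 1 - 2 = -1)
j(v) = v**2
d(p) = -1 + p**2 + p**3 (d(p) = (p**2 + p**2*p) - 1 = (p**2 + p**3) - 1 = -1 + p**2 + p**3)
d(-2)**2 = (-1 + (-2)**2 + (-2)**3)**2 = (-1 + 4 - 8)**2 = (-5)**2 = 25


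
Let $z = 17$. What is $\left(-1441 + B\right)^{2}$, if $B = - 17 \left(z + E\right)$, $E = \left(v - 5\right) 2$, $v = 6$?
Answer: $3111696$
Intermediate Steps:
$E = 2$ ($E = \left(6 - 5\right) 2 = 1 \cdot 2 = 2$)
$B = -323$ ($B = - 17 \left(17 + 2\right) = \left(-17\right) 19 = -323$)
$\left(-1441 + B\right)^{2} = \left(-1441 - 323\right)^{2} = \left(-1764\right)^{2} = 3111696$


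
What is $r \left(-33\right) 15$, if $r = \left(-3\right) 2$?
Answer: $2970$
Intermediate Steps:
$r = -6$
$r \left(-33\right) 15 = \left(-6\right) \left(-33\right) 15 = 198 \cdot 15 = 2970$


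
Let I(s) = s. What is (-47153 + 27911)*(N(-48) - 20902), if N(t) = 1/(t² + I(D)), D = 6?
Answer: 154845566133/385 ≈ 4.0220e+8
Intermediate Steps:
N(t) = 1/(6 + t²) (N(t) = 1/(t² + 6) = 1/(6 + t²))
(-47153 + 27911)*(N(-48) - 20902) = (-47153 + 27911)*(1/(6 + (-48)²) - 20902) = -19242*(1/(6 + 2304) - 20902) = -19242*(1/2310 - 20902) = -19242*(-48283619/2310) = 154845566133/385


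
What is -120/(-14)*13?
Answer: 780/7 ≈ 111.43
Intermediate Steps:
-120/(-14)*13 = -120*(-1)/14*13 = -20*(-3/7)*13 = (60/7)*13 = 780/7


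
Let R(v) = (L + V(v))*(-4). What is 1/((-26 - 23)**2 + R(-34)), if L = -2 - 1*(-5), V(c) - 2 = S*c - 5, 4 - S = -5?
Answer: 1/3625 ≈ 0.00027586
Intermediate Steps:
S = 9 (S = 4 - 1*(-5) = 4 + 5 = 9)
V(c) = -3 + 9*c (V(c) = 2 + (9*c - 5) = 2 + (-5 + 9*c) = -3 + 9*c)
L = 3 (L = -2 + 5 = 3)
R(v) = -36*v (R(v) = (3 + (-3 + 9*v))*(-4) = (9*v)*(-4) = -36*v)
1/((-26 - 23)**2 + R(-34)) = 1/((-26 - 23)**2 - 36*(-34)) = 1/((-49)**2 + 1224) = 1/(2401 + 1224) = 1/3625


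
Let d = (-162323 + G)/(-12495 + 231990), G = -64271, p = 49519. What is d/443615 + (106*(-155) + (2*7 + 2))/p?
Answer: -1598263319120236/4821728138251575 ≈ -0.33147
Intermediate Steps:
d = -226594/219495 (d = (-162323 - 64271)/(-12495 + 231990) = -226594/219495 ≈ -1.0323)
d/443615 + (106*(-155) + (2*7 + 2))/p = -226594/219495/443615 + (106*(-155) + (2*7 + 2))/49519 = -226594/219495*1/443615 + (-16430 + (14 + 2))*(1/49519) = -226594/97371274425 + (-16430 + 16)*(1/49519) = -226594/97371274425 - 16414*1/49519 = -226594/97371274425 - 16414/49519 = -1598263319120236/4821728138251575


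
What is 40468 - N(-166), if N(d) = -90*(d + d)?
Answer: 10588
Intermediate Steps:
N(d) = -180*d
40468 - N(-166) = 40468 - (-180)*(-166) = 40468 - 1*29880 = 40468 - 29880 = 10588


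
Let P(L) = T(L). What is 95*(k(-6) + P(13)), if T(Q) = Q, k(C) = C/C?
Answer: 1330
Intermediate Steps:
k(C) = 1
P(L) = L
95*(k(-6) + P(13)) = 95*(1 + 13) = 95*14 = 1330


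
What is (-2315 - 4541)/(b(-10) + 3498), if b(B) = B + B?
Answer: -3428/1739 ≈ -1.9712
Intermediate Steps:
b(B) = 2*B
(-2315 - 4541)/(b(-10) + 3498) = (-2315 - 4541)/(2*(-10) + 3498) = -6856/(-20 + 3498) = -6856/3478 = -6856*1/3478 = -3428/1739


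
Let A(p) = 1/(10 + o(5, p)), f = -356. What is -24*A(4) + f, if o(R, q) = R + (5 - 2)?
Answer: -1072/3 ≈ -357.33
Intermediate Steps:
o(R, q) = 3 + R (o(R, q) = R + 3 = 3 + R)
A(p) = 1/18 (A(p) = 1/(10 + (3 + 5)) = 1/(10 + 8) = 1/18)
-24*A(4) + f = -24*1/18 - 356 = -4/3 - 356 = -1072/3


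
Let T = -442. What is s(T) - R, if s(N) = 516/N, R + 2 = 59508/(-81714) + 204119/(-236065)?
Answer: 1723337181391/710508200935 ≈ 2.4255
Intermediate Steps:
R = -11551127801/3214969235 (R = -2 + (59508/(-81714) + 204119/(-236065)) = -2 + (59508*(-1/81714) + 204119*(-1/236065)) = -2 + (-9918/13619 - 204119/236065) = -2 - 5121189331/3214969235 = -11551127801/3214969235 ≈ -3.5929)
s(T) - R = 516/(-442) - 1*(-11551127801/3214969235) = 516*(-1/442) + 11551127801/3214969235 = -258/221 + 11551127801/3214969235 = 1723337181391/710508200935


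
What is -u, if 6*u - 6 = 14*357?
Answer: -834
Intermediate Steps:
u = 834 (u = 1 + (14*357)/6 = 1 + (1/6)*4998 = 1 + 833 = 834)
-u = -1*834 = -834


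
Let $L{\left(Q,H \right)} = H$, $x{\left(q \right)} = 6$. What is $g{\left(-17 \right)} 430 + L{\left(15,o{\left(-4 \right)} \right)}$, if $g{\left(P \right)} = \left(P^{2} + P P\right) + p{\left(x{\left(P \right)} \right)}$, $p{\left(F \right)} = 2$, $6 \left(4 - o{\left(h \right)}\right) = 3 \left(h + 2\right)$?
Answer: $249405$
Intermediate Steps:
$o{\left(h \right)} = 3 - \frac{h}{2}$ ($o{\left(h \right)} = 4 - \frac{3 \left(h + 2\right)}{6} = 4 - \frac{3 \left(2 + h\right)}{6} = 4 - \frac{6 + 3 h}{6} = 4 - \left(1 + \frac{h}{2}\right) = 3 - \frac{h}{2}$)
$g{\left(P \right)} = 2 + 2 P^{2}$ ($g{\left(P \right)} = \left(P^{2} + P P\right) + 2 = \left(P^{2} + P^{2}\right) + 2 = 2 P^{2} + 2 = 2 + 2 P^{2}$)
$g{\left(-17 \right)} 430 + L{\left(15,o{\left(-4 \right)} \right)} = \left(2 + 2 \left(-17\right)^{2}\right) 430 + \left(3 - -2\right) = \left(2 + 2 \cdot 289\right) 430 + \left(3 + 2\right) = \left(2 + 578\right) 430 + 5 = 580 \cdot 430 + 5 = 249400 + 5 = 249405$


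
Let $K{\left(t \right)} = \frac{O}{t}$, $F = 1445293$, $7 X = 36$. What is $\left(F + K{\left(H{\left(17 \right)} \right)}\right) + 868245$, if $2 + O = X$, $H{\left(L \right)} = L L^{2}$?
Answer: $\frac{79564885380}{34391} \approx 2.3135 \cdot 10^{6}$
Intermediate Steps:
$X = \frac{36}{7}$ ($X = \frac{1}{7} \cdot 36 = \frac{36}{7} \approx 5.1429$)
$H{\left(L \right)} = L^{3}$
$O = \frac{22}{7}$ ($O = -2 + \frac{36}{7} = \frac{22}{7} \approx 3.1429$)
$K{\left(t \right)} = \frac{22}{7 t}$
$\left(F + K{\left(H{\left(17 \right)} \right)}\right) + 868245 = \left(1445293 + \frac{22}{7 \cdot 17^{3}}\right) + 868245 = \left(1445293 + \frac{22}{7 \cdot 4913}\right) + 868245 = \left(1445293 + \frac{22}{7} \cdot \frac{1}{4913}\right) + 868245 = \left(1445293 + \frac{22}{34391}\right) + 868245 = \frac{49705071585}{34391} + 868245 = \frac{79564885380}{34391}$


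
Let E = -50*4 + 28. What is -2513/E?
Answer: 2513/172 ≈ 14.610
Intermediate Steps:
E = -172 (E = -200 + 28 = -172)
-2513/E = -2513/(-172) = -2513*(-1/172) = 2513/172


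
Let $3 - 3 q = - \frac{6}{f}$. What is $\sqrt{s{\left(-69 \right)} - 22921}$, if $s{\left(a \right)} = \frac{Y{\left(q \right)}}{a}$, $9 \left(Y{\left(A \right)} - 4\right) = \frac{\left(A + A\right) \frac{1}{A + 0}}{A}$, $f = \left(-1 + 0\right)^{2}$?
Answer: $\frac{i \sqrt{982144459}}{207} \approx 151.4 i$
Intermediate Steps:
$f = 1$ ($f = \left(-1\right)^{2} = 1$)
$q = 3$ ($q = 1 - \frac{\left(-6\right) 1^{-1}}{3} = 1 - \frac{\left(-6\right) 1}{3} = 1 - -2 = 1 + 2 = 3$)
$Y{\left(A \right)} = 4 + \frac{2}{9 A}$ ($Y{\left(A \right)} = 4 + \frac{\frac{A + A}{A + 0} \frac{1}{A}}{9} = 4 + \frac{\frac{2 A}{A} \frac{1}{A}}{9} = 4 + \frac{2 \frac{1}{A}}{9} = 4 + \frac{2}{9 A}$)
$s{\left(a \right)} = \frac{110}{27 a}$ ($s{\left(a \right)} = \frac{4 + \frac{2}{9 \cdot 3}}{a} = \frac{4 + \frac{2}{9} \cdot \frac{1}{3}}{a} = \frac{4 + \frac{2}{27}}{a} = \frac{110}{27 a}$)
$\sqrt{s{\left(-69 \right)} - 22921} = \sqrt{\frac{110}{27 \left(-69\right)} - 22921} = \sqrt{\frac{110}{27} \left(- \frac{1}{69}\right) - 22921} = \sqrt{- \frac{110}{1863} - 22921} = \sqrt{- \frac{42701933}{1863}} = \frac{i \sqrt{982144459}}{207}$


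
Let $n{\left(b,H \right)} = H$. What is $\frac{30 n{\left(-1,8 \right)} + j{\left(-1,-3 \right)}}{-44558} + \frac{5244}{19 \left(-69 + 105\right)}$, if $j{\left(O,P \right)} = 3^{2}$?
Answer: $\frac{1024087}{133674} \approx 7.6611$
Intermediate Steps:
$j{\left(O,P \right)} = 9$
$\frac{30 n{\left(-1,8 \right)} + j{\left(-1,-3 \right)}}{-44558} + \frac{5244}{19 \left(-69 + 105\right)} = \frac{30 \cdot 8 + 9}{-44558} + \frac{5244}{19 \left(-69 + 105\right)} = \left(240 + 9\right) \left(- \frac{1}{44558}\right) + \frac{5244}{19 \cdot 36} = 249 \left(- \frac{1}{44558}\right) + \frac{5244}{684} = - \frac{249}{44558} + 5244 \cdot \frac{1}{684} = - \frac{249}{44558} + \frac{23}{3} = \frac{1024087}{133674}$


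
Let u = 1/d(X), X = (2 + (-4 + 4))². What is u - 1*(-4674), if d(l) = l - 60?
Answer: 261743/56 ≈ 4674.0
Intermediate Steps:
X = 4 (X = (2 + 0)² = 2² = 4)
d(l) = -60 + l
u = -1/56 (u = 1/(-60 + 4) = 1/(-56) = -1/56 ≈ -0.017857)
u - 1*(-4674) = -1/56 - 1*(-4674) = -1/56 + 4674 = 261743/56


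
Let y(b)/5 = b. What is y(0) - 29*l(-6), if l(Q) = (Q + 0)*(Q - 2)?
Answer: -1392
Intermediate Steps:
l(Q) = Q*(-2 + Q)
y(b) = 5*b
y(0) - 29*l(-6) = 5*0 - (-174)*(-2 - 6) = 0 - (-174)*(-8) = 0 - 29*48 = 0 - 1392 = -1392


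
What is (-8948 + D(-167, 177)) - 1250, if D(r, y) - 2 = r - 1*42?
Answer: -10405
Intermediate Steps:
D(r, y) = -40 + r (D(r, y) = 2 + (r - 1*42) = 2 + (r - 42) = 2 + (-42 + r) = -40 + r)
(-8948 + D(-167, 177)) - 1250 = (-8948 + (-40 - 167)) - 1250 = (-8948 - 207) - 1250 = -9155 - 1250 = -10405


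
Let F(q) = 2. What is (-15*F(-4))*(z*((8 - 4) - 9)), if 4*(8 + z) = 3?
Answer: -2175/2 ≈ -1087.5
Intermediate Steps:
z = -29/4 (z = -8 + (¼)*3 = -8 + ¾ = -29/4 ≈ -7.2500)
(-15*F(-4))*(z*((8 - 4) - 9)) = (-15*2)*(-29*((8 - 4) - 9)/4) = -(-435)*(4 - 9)/2 = -(-435)*(-5)/2 = -30*145/4 = -2175/2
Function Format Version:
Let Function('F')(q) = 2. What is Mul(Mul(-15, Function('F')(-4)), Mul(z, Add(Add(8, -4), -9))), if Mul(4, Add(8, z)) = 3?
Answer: Rational(-2175, 2) ≈ -1087.5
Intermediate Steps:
z = Rational(-29, 4) (z = Add(-8, Mul(Rational(1, 4), 3)) = Add(-8, Rational(3, 4)) = Rational(-29, 4) ≈ -7.2500)
Mul(Mul(-15, Function('F')(-4)), Mul(z, Add(Add(8, -4), -9))) = Mul(Mul(-15, 2), Mul(Rational(-29, 4), Add(Add(8, -4), -9))) = Mul(-30, Mul(Rational(-29, 4), Add(4, -9))) = Mul(-30, Mul(Rational(-29, 4), -5)) = Mul(-30, Rational(145, 4)) = Rational(-2175, 2)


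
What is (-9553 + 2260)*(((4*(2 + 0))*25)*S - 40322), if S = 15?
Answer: 272189346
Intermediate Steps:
(-9553 + 2260)*(((4*(2 + 0))*25)*S - 40322) = (-9553 + 2260)*(((4*(2 + 0))*25)*15 - 40322) = -7293*(((4*2)*25)*15 - 40322) = -7293*((8*25)*15 - 40322) = -7293*(200*15 - 40322) = -7293*(3000 - 40322) = -7293*(-37322) = 272189346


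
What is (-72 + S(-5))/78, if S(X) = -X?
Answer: -67/78 ≈ -0.85897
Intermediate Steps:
(-72 + S(-5))/78 = (-72 - 1*(-5))/78 = (-72 + 5)/78 = (1/78)*(-67) = -67/78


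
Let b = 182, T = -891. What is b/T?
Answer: -182/891 ≈ -0.20426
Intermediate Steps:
b/T = 182/(-891) = 182*(-1/891) = -182/891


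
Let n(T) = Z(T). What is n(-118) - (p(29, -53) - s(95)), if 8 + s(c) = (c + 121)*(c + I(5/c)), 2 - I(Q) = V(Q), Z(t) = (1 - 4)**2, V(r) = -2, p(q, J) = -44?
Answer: 21429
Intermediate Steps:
Z(t) = 9 (Z(t) = (-3)**2 = 9)
I(Q) = 4 (I(Q) = 2 - 1*(-2) = 2 + 2 = 4)
n(T) = 9
s(c) = -8 + (4 + c)*(121 + c) (s(c) = -8 + (c + 121)*(c + 4) = -8 + (121 + c)*(4 + c) = -8 + (4 + c)*(121 + c))
n(-118) - (p(29, -53) - s(95)) = 9 - (-44 - (476 + 95**2 + 125*95)) = 9 - (-44 - (476 + 9025 + 11875)) = 9 - (-44 - 1*21376) = 9 - (-44 - 21376) = 9 - 1*(-21420) = 9 + 21420 = 21429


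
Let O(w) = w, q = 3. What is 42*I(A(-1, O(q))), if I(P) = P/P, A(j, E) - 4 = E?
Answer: 42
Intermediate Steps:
A(j, E) = 4 + E
I(P) = 1
42*I(A(-1, O(q))) = 42*1 = 42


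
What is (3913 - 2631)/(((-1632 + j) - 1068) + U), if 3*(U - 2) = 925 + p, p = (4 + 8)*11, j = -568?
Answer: -3846/8741 ≈ -0.44000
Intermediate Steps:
p = 132 (p = 12*11 = 132)
U = 1063/3 (U = 2 + (925 + 132)/3 = 2 + (⅓)*1057 = 2 + 1057/3 = 1063/3 ≈ 354.33)
(3913 - 2631)/(((-1632 + j) - 1068) + U) = (3913 - 2631)/(((-1632 - 568) - 1068) + 1063/3) = 1282/((-2200 - 1068) + 1063/3) = 1282/(-3268 + 1063/3) = 1282/(-8741/3) = 1282*(-3/8741) = -3846/8741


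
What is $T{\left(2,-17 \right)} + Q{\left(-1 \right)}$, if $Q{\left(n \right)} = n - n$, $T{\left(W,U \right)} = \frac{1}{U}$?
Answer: $- \frac{1}{17} \approx -0.058824$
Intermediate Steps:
$Q{\left(n \right)} = 0$
$T{\left(2,-17 \right)} + Q{\left(-1 \right)} = \frac{1}{-17} + 0 = - \frac{1}{17} + 0 = - \frac{1}{17}$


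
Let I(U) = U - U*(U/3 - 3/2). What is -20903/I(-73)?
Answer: 125418/11753 ≈ 10.671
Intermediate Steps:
I(U) = U - U*(-3/2 + U/3) (I(U) = U - U*(U*(1/3) - 3*1/2) = U - U*(U/3 - 3/2) = U - U*(-3/2 + U/3))
-20903/I(-73) = -20903*(-6/(73*(15 - 2*(-73)))) = -20903*(-6/(73*(15 + 146))) = -20903/((1/6)*(-73)*161) = -20903/(-11753/6) = -20903*(-6/11753) = 125418/11753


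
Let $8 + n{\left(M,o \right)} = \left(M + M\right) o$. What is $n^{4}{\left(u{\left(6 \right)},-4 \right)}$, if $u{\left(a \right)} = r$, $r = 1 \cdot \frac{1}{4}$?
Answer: $10000$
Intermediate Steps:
$r = \frac{1}{4}$ ($r = 1 \cdot \frac{1}{4} = \frac{1}{4} \approx 0.25$)
$u{\left(a \right)} = \frac{1}{4}$
$n{\left(M,o \right)} = -8 + 2 M o$ ($n{\left(M,o \right)} = -8 + \left(M + M\right) o = -8 + 2 M o$)
$n^{4}{\left(u{\left(6 \right)},-4 \right)} = \left(-8 + 2 \cdot \frac{1}{4} \left(-4\right)\right)^{4} = \left(-8 - 2\right)^{4} = \left(-10\right)^{4} = 10000$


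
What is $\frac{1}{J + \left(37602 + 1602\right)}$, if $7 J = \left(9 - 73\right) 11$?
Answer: $\frac{7}{273724} \approx 2.5573 \cdot 10^{-5}$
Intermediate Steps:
$J = - \frac{704}{7}$ ($J = \frac{\left(9 - 73\right) 11}{7} = \frac{\left(-64\right) 11}{7} = \frac{1}{7} \left(-704\right) = - \frac{704}{7} \approx -100.57$)
$\frac{1}{J + \left(37602 + 1602\right)} = \frac{1}{- \frac{704}{7} + \left(37602 + 1602\right)} = \frac{1}{- \frac{704}{7} + 39204} = \frac{1}{\frac{273724}{7}} = \frac{7}{273724}$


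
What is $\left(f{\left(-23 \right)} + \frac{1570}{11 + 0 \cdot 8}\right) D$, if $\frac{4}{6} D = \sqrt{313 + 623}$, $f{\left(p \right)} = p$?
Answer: $\frac{11853 \sqrt{26}}{11} \approx 5494.4$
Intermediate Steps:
$D = 9 \sqrt{26}$ ($D = \frac{3 \sqrt{313 + 623}}{2} = \frac{3 \sqrt{936}}{2} = \frac{3 \cdot 6 \sqrt{26}}{2} = 9 \sqrt{26} \approx 45.891$)
$\left(f{\left(-23 \right)} + \frac{1570}{11 + 0 \cdot 8}\right) D = \left(-23 + \frac{1570}{11 + 0 \cdot 8}\right) 9 \sqrt{26} = \left(-23 + \frac{1570}{11 + 0}\right) 9 \sqrt{26} = \left(-23 + \frac{1570}{11}\right) 9 \sqrt{26} = \frac{1317 \cdot 9 \sqrt{26}}{11} = \frac{11853 \sqrt{26}}{11}$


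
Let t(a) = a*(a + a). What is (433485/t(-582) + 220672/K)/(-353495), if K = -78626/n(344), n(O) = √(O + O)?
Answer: -507/280087112 + 441344*√43/13896948935 ≈ 0.00020644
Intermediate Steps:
n(O) = √2*√O (n(O) = √(2*O) = √2*√O)
K = -39313*√43/86 (K = -78626*√43/172 = -39313*√43/86 ≈ -2997.6)
t(a) = 2*a² (t(a) = a*(2*a) = 2*a²)
(433485/t(-582) + 220672/K)/(-353495) = (433485/((2*(-582)²)) + 220672/((-39313*√43/86)))/(-353495) = (433485/((2*338724)) + 220672*(-2*√43/39313))*(-1/353495) = (433485/677448 - 441344*√43/39313)*(-1/353495) = (433485*(1/677448) - 441344*√43/39313)*(-1/353495) = (48165/75272 - 441344*√43/39313)*(-1/353495) = -507/280087112 + 441344*√43/13896948935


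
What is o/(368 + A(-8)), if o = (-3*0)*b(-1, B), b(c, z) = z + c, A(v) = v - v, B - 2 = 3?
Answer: 0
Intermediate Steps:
B = 5 (B = 2 + 3 = 5)
A(v) = 0
b(c, z) = c + z
o = 0 (o = (-3*0)*(-1 + 5) = 0*4 = 0)
o/(368 + A(-8)) = 0/(368 + 0) = 0/368 = 0*(1/368) = 0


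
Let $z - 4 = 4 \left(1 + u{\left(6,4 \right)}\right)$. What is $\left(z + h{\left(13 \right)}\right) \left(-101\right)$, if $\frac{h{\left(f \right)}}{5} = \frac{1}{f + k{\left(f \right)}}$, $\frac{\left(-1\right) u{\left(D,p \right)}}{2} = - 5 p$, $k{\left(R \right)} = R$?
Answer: $- \frac{441673}{26} \approx -16987.0$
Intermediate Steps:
$u{\left(D,p \right)} = 10 p$ ($u{\left(D,p \right)} = - 2 \left(- 5 p\right) = 10 p$)
$z = 168$ ($z = 4 + 4 \left(1 + 10 \cdot 4\right) = 4 + 4 \left(1 + 40\right) = 4 + 4 \cdot 41 = 4 + 164 = 168$)
$h{\left(f \right)} = \frac{5}{2 f}$ ($h{\left(f \right)} = \frac{5}{f + f} = \frac{5}{2 f}$)
$\left(z + h{\left(13 \right)}\right) \left(-101\right) = \left(168 + \frac{5}{2 \cdot 13}\right) \left(-101\right) = \left(168 + \frac{5}{2} \cdot \frac{1}{13}\right) \left(-101\right) = \left(168 + \frac{5}{26}\right) \left(-101\right) = \frac{4373}{26} \left(-101\right) = - \frac{441673}{26}$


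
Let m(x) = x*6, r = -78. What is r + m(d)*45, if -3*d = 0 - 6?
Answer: 462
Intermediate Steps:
d = 2 (d = -(0 - 6)/3 = -⅓*(-6) = 2)
m(x) = 6*x
r + m(d)*45 = -78 + (6*2)*45 = -78 + 12*45 = -78 + 540 = 462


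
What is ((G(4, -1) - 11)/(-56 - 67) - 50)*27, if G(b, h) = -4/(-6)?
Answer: -55257/41 ≈ -1347.7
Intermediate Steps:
G(b, h) = ⅔ (G(b, h) = -4*(-⅙) = ⅔)
((G(4, -1) - 11)/(-56 - 67) - 50)*27 = ((⅔ - 11)/(-56 - 67) - 50)*27 = (-31/3/(-123) - 50)*27 = (-31/3*(-1/123) - 50)*27 = (31/369 - 50)*27 = -18419/369*27 = -55257/41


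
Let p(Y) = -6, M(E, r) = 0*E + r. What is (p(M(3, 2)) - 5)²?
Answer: 121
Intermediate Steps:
M(E, r) = r (M(E, r) = 0 + r = r)
(p(M(3, 2)) - 5)² = (-6 - 5)² = (-11)² = 121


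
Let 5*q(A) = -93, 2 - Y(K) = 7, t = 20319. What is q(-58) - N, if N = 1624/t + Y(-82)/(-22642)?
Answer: -42970201229/2300313990 ≈ -18.680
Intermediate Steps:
Y(K) = -5 (Y(K) = 2 - 1*7 = 2 - 7 = -5)
q(A) = -93/5 (q(A) = (⅕)*(-93) = -93/5)
N = 36872203/460062798 (N = 1624/20319 - 5/(-22642) = 1624*(1/20319) - 5*(-1/22642) = 1624/20319 + 5/22642 = 36872203/460062798 ≈ 0.080146)
q(-58) - N = -93/5 - 1*36872203/460062798 = -93/5 - 36872203/460062798 = -42970201229/2300313990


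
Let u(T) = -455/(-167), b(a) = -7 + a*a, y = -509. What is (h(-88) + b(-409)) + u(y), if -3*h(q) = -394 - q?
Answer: 27952247/167 ≈ 1.6738e+5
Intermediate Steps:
b(a) = -7 + a²
u(T) = 455/167 (u(T) = -455*(-1/167) = 455/167)
h(q) = 394/3 + q/3 (h(q) = -(-394 - q)/3 = 394/3 + q/3)
(h(-88) + b(-409)) + u(y) = ((394/3 + (⅓)*(-88)) + (-7 + (-409)²)) + 455/167 = ((394/3 - 88/3) + (-7 + 167281)) + 455/167 = (102 + 167274) + 455/167 = 167376 + 455/167 = 27952247/167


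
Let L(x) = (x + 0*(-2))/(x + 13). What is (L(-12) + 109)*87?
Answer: 8439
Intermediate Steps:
L(x) = x/(13 + x) (L(x) = (x + 0)/(13 + x) = x/(13 + x))
(L(-12) + 109)*87 = (-12/(13 - 12) + 109)*87 = (-12/1 + 109)*87 = (-12*1 + 109)*87 = (-12 + 109)*87 = 97*87 = 8439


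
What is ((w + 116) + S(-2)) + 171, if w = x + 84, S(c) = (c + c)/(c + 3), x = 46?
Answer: 413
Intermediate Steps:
S(c) = 2*c/(3 + c) (S(c) = (2*c)/(3 + c) = 2*c/(3 + c))
w = 130 (w = 46 + 84 = 130)
((w + 116) + S(-2)) + 171 = ((130 + 116) + 2*(-2)/(3 - 2)) + 171 = (246 + 2*(-2)/1) + 171 = (246 + 2*(-2)*1) + 171 = (246 - 4) + 171 = 242 + 171 = 413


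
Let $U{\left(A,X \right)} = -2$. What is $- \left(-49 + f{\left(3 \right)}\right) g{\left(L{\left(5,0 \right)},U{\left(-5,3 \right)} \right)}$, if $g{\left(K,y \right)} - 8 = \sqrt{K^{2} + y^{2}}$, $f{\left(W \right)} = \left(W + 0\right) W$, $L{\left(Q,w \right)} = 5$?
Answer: $320 + 40 \sqrt{29} \approx 535.41$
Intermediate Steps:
$f{\left(W \right)} = W^{2}$ ($f{\left(W \right)} = W W = W^{2}$)
$g{\left(K,y \right)} = 8 + \sqrt{K^{2} + y^{2}}$
$- \left(-49 + f{\left(3 \right)}\right) g{\left(L{\left(5,0 \right)},U{\left(-5,3 \right)} \right)} = - \left(-49 + 3^{2}\right) \left(8 + \sqrt{5^{2} + \left(-2\right)^{2}}\right) = - \left(-49 + 9\right) \left(8 + \sqrt{25 + 4}\right) = - \left(-40\right) \left(8 + \sqrt{29}\right) = - (-320 - 40 \sqrt{29}) = 320 + 40 \sqrt{29}$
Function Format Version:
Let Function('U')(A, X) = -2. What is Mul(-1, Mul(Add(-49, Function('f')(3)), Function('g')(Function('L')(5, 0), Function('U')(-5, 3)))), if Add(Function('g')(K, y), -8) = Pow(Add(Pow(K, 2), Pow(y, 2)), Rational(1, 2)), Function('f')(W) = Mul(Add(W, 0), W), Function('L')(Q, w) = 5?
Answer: Add(320, Mul(40, Pow(29, Rational(1, 2)))) ≈ 535.41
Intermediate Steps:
Function('f')(W) = Pow(W, 2) (Function('f')(W) = Mul(W, W) = Pow(W, 2))
Function('g')(K, y) = Add(8, Pow(Add(Pow(K, 2), Pow(y, 2)), Rational(1, 2)))
Mul(-1, Mul(Add(-49, Function('f')(3)), Function('g')(Function('L')(5, 0), Function('U')(-5, 3)))) = Mul(-1, Mul(Add(-49, Pow(3, 2)), Add(8, Pow(Add(Pow(5, 2), Pow(-2, 2)), Rational(1, 2))))) = Mul(-1, Mul(Add(-49, 9), Add(8, Pow(Add(25, 4), Rational(1, 2))))) = Mul(-1, Mul(-40, Add(8, Pow(29, Rational(1, 2))))) = Mul(-1, Add(-320, Mul(-40, Pow(29, Rational(1, 2))))) = Add(320, Mul(40, Pow(29, Rational(1, 2))))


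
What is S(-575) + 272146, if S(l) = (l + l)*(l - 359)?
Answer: 1346246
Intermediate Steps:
S(l) = 2*l*(-359 + l) (S(l) = (2*l)*(-359 + l) = 2*l*(-359 + l))
S(-575) + 272146 = 2*(-575)*(-359 - 575) + 272146 = 2*(-575)*(-934) + 272146 = 1074100 + 272146 = 1346246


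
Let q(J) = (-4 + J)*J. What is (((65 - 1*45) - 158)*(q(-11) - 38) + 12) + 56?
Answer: -17458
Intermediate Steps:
q(J) = J*(-4 + J)
(((65 - 1*45) - 158)*(q(-11) - 38) + 12) + 56 = (((65 - 1*45) - 158)*(-11*(-4 - 11) - 38) + 12) + 56 = (((65 - 45) - 158)*(-11*(-15) - 38) + 12) + 56 = ((20 - 158)*(165 - 38) + 12) + 56 = (-138*127 + 12) + 56 = (-17526 + 12) + 56 = -17514 + 56 = -17458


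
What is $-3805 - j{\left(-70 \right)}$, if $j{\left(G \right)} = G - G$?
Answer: $-3805$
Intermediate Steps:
$j{\left(G \right)} = 0$
$-3805 - j{\left(-70 \right)} = -3805 - 0 = -3805 + 0 = -3805$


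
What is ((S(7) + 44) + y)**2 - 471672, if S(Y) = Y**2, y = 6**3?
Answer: -376191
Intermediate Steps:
y = 216
((S(7) + 44) + y)**2 - 471672 = ((7**2 + 44) + 216)**2 - 471672 = ((49 + 44) + 216)**2 - 471672 = (93 + 216)**2 - 471672 = 309**2 - 471672 = 95481 - 471672 = -376191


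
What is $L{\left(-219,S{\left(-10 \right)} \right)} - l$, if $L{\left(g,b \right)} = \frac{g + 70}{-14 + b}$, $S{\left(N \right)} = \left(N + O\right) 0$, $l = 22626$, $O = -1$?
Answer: $- \frac{316615}{14} \approx -22615.0$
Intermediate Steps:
$S{\left(N \right)} = 0$ ($S{\left(N \right)} = \left(N - 1\right) 0 = \left(-1 + N\right) 0 = 0$)
$L{\left(g,b \right)} = \frac{70 + g}{-14 + b}$
$L{\left(-219,S{\left(-10 \right)} \right)} - l = \frac{70 - 219}{-14 + 0} - 22626 = \frac{1}{-14} \left(-149\right) - 22626 = \left(- \frac{1}{14}\right) \left(-149\right) - 22626 = \frac{149}{14} - 22626 = - \frac{316615}{14}$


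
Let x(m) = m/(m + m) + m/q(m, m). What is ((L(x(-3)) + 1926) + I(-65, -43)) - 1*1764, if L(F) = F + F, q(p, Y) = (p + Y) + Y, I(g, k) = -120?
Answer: 131/3 ≈ 43.667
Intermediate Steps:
q(p, Y) = p + 2*Y (q(p, Y) = (Y + p) + Y = p + 2*Y)
x(m) = 5/6 (x(m) = m/(m + m) + m/(m + 2*m) = m/((2*m)) + m/((3*m)) = m*(1/(2*m)) + m*(1/(3*m)) = 1/2 + 1/3 = 5/6)
L(F) = 2*F
((L(x(-3)) + 1926) + I(-65, -43)) - 1*1764 = ((2*(5/6) + 1926) - 120) - 1*1764 = ((5/3 + 1926) - 120) - 1764 = (5783/3 - 120) - 1764 = 5423/3 - 1764 = 131/3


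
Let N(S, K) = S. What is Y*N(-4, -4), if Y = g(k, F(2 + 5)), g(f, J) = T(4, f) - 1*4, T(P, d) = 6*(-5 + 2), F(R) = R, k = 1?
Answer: 88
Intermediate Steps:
T(P, d) = -18 (T(P, d) = 6*(-3) = -18)
g(f, J) = -22 (g(f, J) = -18 - 1*4 = -18 - 4 = -22)
Y = -22
Y*N(-4, -4) = -22*(-4) = 88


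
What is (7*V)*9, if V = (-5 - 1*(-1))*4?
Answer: -1008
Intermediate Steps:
V = -16 (V = (-5 + 1)*4 = -4*4 = -16)
(7*V)*9 = (7*(-16))*9 = -112*9 = -1008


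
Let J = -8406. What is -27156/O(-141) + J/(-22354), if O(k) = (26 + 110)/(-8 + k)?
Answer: 11306360199/380018 ≈ 29752.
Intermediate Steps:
O(k) = 136/(-8 + k)
-27156/O(-141) + J/(-22354) = -27156/(136/(-8 - 141)) - 8406/(-22354) = -27156/(136/(-149)) - 8406*(-1/22354) = -27156/(136*(-1/149)) + 4203/11177 = -27156/(-136/149) + 4203/11177 = -27156*(-149/136) + 4203/11177 = 1011561/34 + 4203/11177 = 11306360199/380018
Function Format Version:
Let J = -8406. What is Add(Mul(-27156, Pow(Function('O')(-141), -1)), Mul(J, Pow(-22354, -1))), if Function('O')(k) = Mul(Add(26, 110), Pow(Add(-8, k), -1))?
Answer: Rational(11306360199, 380018) ≈ 29752.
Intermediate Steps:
Function('O')(k) = Mul(136, Pow(Add(-8, k), -1))
Add(Mul(-27156, Pow(Function('O')(-141), -1)), Mul(J, Pow(-22354, -1))) = Add(Mul(-27156, Pow(Mul(136, Pow(Add(-8, -141), -1)), -1)), Mul(-8406, Pow(-22354, -1))) = Add(Mul(-27156, Pow(Mul(136, Pow(-149, -1)), -1)), Mul(-8406, Rational(-1, 22354))) = Add(Mul(-27156, Pow(Mul(136, Rational(-1, 149)), -1)), Rational(4203, 11177)) = Add(Mul(-27156, Pow(Rational(-136, 149), -1)), Rational(4203, 11177)) = Add(Mul(-27156, Rational(-149, 136)), Rational(4203, 11177)) = Add(Rational(1011561, 34), Rational(4203, 11177)) = Rational(11306360199, 380018)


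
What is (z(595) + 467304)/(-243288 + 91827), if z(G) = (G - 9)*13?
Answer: -474922/151461 ≈ -3.1356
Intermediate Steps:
z(G) = -117 + 13*G (z(G) = (-9 + G)*13 = -117 + 13*G)
(z(595) + 467304)/(-243288 + 91827) = ((-117 + 13*595) + 467304)/(-243288 + 91827) = ((-117 + 7735) + 467304)/(-151461) = (7618 + 467304)*(-1/151461) = 474922*(-1/151461) = -474922/151461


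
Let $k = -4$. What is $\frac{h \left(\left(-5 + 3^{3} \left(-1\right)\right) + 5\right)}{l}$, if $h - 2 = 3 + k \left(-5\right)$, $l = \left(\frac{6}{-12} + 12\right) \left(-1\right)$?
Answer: $\frac{1350}{23} \approx 58.696$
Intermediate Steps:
$l = - \frac{23}{2}$ ($l = \left(6 \left(- \frac{1}{12}\right) + 12\right) \left(-1\right) = \left(- \frac{1}{2} + 12\right) \left(-1\right) = \frac{23}{2} \left(-1\right) = - \frac{23}{2} \approx -11.5$)
$h = 25$ ($h = 2 + \left(3 - -20\right) = 2 + \left(3 + 20\right) = 2 + 23 = 25$)
$\frac{h \left(\left(-5 + 3^{3} \left(-1\right)\right) + 5\right)}{l} = \frac{25 \left(\left(-5 + 3^{3} \left(-1\right)\right) + 5\right)}{- \frac{23}{2}} = 25 \left(\left(-5 + 27 \left(-1\right)\right) + 5\right) \left(- \frac{2}{23}\right) = 25 \left(\left(-5 - 27\right) + 5\right) \left(- \frac{2}{23}\right) = 25 \left(-32 + 5\right) \left(- \frac{2}{23}\right) = 25 \left(-27\right) \left(- \frac{2}{23}\right) = \left(-675\right) \left(- \frac{2}{23}\right) = \frac{1350}{23}$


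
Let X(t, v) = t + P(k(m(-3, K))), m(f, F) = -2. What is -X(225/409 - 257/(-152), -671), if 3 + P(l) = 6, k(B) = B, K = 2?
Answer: -325817/62168 ≈ -5.2409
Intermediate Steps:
P(l) = 3 (P(l) = -3 + 6 = 3)
X(t, v) = 3 + t (X(t, v) = t + 3 = 3 + t)
-X(225/409 - 257/(-152), -671) = -(3 + (225/409 - 257/(-152))) = -(3 + (225*(1/409) - 257*(-1/152))) = -(3 + (225/409 + 257/152)) = -(3 + 139313/62168) = -1*325817/62168 = -325817/62168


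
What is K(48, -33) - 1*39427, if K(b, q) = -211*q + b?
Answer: -32416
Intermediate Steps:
K(b, q) = b - 211*q
K(48, -33) - 1*39427 = (48 - 211*(-33)) - 1*39427 = (48 + 6963) - 39427 = 7011 - 39427 = -32416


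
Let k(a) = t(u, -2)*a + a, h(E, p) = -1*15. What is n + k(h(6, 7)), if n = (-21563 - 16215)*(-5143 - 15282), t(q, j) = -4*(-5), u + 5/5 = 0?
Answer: 771615335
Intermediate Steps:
u = -1 (u = -1 + 0 = -1)
h(E, p) = -15
t(q, j) = 20
k(a) = 21*a (k(a) = 20*a + a = 21*a)
n = 771615650 (n = -37778*(-20425) = 771615650)
n + k(h(6, 7)) = 771615650 + 21*(-15) = 771615650 - 315 = 771615335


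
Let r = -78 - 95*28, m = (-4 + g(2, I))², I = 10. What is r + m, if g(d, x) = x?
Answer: -2702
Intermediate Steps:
m = 36 (m = (-4 + 10)² = 6² = 36)
r = -2738 (r = -78 - 2660 = -2738)
r + m = -2738 + 36 = -2702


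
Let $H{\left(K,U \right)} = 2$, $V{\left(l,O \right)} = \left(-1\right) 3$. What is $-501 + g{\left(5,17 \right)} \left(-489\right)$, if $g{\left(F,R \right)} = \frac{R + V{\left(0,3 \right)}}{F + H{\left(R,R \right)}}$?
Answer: $-1479$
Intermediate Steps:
$V{\left(l,O \right)} = -3$
$g{\left(F,R \right)} = \frac{-3 + R}{2 + F}$ ($g{\left(F,R \right)} = \frac{R - 3}{F + 2} = \frac{-3 + R}{2 + F}$)
$-501 + g{\left(5,17 \right)} \left(-489\right) = -501 + \frac{-3 + 17}{2 + 5} \left(-489\right) = -501 + \frac{1}{7} \cdot 14 \left(-489\right) = -501 + 2 \left(-489\right) = -501 - 978 = -1479$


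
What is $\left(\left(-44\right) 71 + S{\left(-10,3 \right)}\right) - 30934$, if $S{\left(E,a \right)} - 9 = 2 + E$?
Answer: $-34057$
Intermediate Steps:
$S{\left(E,a \right)} = 11 + E$ ($S{\left(E,a \right)} = 9 + \left(2 + E\right) = 11 + E$)
$\left(\left(-44\right) 71 + S{\left(-10,3 \right)}\right) - 30934 = \left(\left(-44\right) 71 + \left(11 - 10\right)\right) - 30934 = \left(-3124 + 1\right) - 30934 = -3123 - 30934 = -34057$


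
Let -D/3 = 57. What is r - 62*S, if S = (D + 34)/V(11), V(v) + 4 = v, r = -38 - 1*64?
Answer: 7780/7 ≈ 1111.4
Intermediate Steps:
D = -171 (D = -3*57 = -171)
r = -102 (r = -38 - 64 = -102)
V(v) = -4 + v
S = -137/7 (S = (-171 + 34)/(-4 + 11) = -137/7 ≈ -19.571)
r - 62*S = -102 - 62*(-137/7) = -102 + 8494/7 = 7780/7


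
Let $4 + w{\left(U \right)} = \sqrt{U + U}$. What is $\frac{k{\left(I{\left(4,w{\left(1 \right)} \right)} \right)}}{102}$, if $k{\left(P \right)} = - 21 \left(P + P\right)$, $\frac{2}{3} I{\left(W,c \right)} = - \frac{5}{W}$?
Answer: $\frac{105}{136} \approx 0.77206$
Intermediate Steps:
$w{\left(U \right)} = -4 + \sqrt{2} \sqrt{U}$ ($w{\left(U \right)} = -4 + \sqrt{U + U} = -4 + \sqrt{2 U} = -4 + \sqrt{2} \sqrt{U}$)
$I{\left(W,c \right)} = - \frac{15}{2 W}$ ($I{\left(W,c \right)} = \frac{3 \left(- \frac{5}{W}\right)}{2} = - \frac{15}{2 W}$)
$k{\left(P \right)} = - 42 P$ ($k{\left(P \right)} = - 21 \cdot 2 P = - 42 P$)
$\frac{k{\left(I{\left(4,w{\left(1 \right)} \right)} \right)}}{102} = \frac{\left(-42\right) \left(- \frac{15}{2 \cdot 4}\right)}{102} = - 42 \left(\left(- \frac{15}{2}\right) \frac{1}{4}\right) \frac{1}{102} = \left(-42\right) \left(- \frac{15}{8}\right) \frac{1}{102} = \frac{315}{4} \cdot \frac{1}{102} = \frac{105}{136}$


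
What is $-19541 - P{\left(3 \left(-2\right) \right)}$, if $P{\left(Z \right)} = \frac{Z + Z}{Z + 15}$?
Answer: $- \frac{58619}{3} \approx -19540.0$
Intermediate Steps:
$P{\left(Z \right)} = \frac{2 Z}{15 + Z}$
$-19541 - P{\left(3 \left(-2\right) \right)} = -19541 - \frac{2 \cdot 3 \left(-2\right)}{15 + 3 \left(-2\right)} = -19541 - 2 \left(-6\right) \frac{1}{15 - 6} = -19541 - 2 \left(-6\right) \frac{1}{9} = -19541 - - \frac{4}{3} = -19541 + \frac{4}{3} = - \frac{58619}{3}$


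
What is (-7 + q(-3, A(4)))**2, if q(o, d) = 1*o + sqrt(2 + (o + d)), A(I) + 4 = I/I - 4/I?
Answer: (10 - I*sqrt(5))**2 ≈ 95.0 - 44.721*I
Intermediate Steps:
A(I) = -3 - 4/I (A(I) = -4 + (I/I - 4/I) = -4 + (1 - 4/I) = -3 - 4/I)
q(o, d) = o + sqrt(2 + d + o) (q(o, d) = o + sqrt(2 + (d + o)) = o + sqrt(2 + d + o))
(-7 + q(-3, A(4)))**2 = (-7 + (-3 + sqrt(2 + (-3 - 4/4) - 3)))**2 = (-7 + (-3 + sqrt(2 + (-3 - 4*1/4) - 3)))**2 = (-7 + (-3 + sqrt(2 + (-3 - 1) - 3)))**2 = (-7 + (-3 + sqrt(2 - 4 - 3)))**2 = (-7 + (-3 + sqrt(-5)))**2 = (-7 + (-3 + I*sqrt(5)))**2 = (-10 + I*sqrt(5))**2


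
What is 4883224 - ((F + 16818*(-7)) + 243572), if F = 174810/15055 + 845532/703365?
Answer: 3358433432970896/705944005 ≈ 4.7574e+6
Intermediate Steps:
F = 9045647994/705944005 (F = 174810*(1/15055) + 845532*(1/703365) = 34962/3011 + 281844/234455 = 9045647994/705944005 ≈ 12.814)
4883224 - ((F + 16818*(-7)) + 243572) = 4883224 - ((9045647994/705944005 + 16818*(-7)) + 243572) = 4883224 - ((9045647994/705944005 - 117726) + 243572) = 4883224 - (-83098918284636/705944005 + 243572) = 4883224 - 1*88849274901224/705944005 = 4883224 - 88849274901224/705944005 = 3358433432970896/705944005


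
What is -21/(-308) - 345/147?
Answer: -4913/2156 ≈ -2.2788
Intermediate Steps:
-21/(-308) - 345/147 = -21*(-1/308) - 345*1/147 = 3/44 - 115/49 = -4913/2156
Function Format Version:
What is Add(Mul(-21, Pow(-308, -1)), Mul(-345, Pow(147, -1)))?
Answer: Rational(-4913, 2156) ≈ -2.2788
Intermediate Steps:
Add(Mul(-21, Pow(-308, -1)), Mul(-345, Pow(147, -1))) = Add(Mul(-21, Rational(-1, 308)), Mul(-345, Rational(1, 147))) = Add(Rational(3, 44), Rational(-115, 49)) = Rational(-4913, 2156)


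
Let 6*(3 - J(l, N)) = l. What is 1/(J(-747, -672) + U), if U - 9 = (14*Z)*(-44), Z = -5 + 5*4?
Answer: -2/18207 ≈ -0.00010985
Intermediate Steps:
Z = 15 (Z = -5 + 20 = 15)
J(l, N) = 3 - l/6
U = -9231 (U = 9 + (14*15)*(-44) = 9 + 210*(-44) = 9 - 9240 = -9231)
1/(J(-747, -672) + U) = 1/((3 - 1/6*(-747)) - 9231) = 1/((3 + 249/2) - 9231) = 1/(255/2 - 9231) = 1/(-18207/2) = -2/18207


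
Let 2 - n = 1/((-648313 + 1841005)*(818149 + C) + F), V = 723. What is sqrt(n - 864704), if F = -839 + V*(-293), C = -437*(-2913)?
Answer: I*sqrt(44452858870042536794264579530)/226733982662 ≈ 929.89*I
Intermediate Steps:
C = 1272981
F = -212678 (F = -839 + 723*(-293) = -839 - 211839 = -212678)
n = 4988147618563/2494073809282 (n = 2 - 1/((-648313 + 1841005)*(818149 + 1272981) - 212678) = 2 - 1/(1192692*2091130 - 212678) = 2 - 1/(2494074021960 - 212678) = 2 - 1/2494073809282 = 4988147618563/2494073809282 ≈ 2.0000)
sqrt(n - 864704) = sqrt(4988147618563/2494073809282 - 864704) = sqrt(-2156630611033763965/2494073809282) = I*sqrt(44452858870042536794264579530)/226733982662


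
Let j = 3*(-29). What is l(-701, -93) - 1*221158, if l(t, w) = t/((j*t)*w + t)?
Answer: -1789610535/8092 ≈ -2.2116e+5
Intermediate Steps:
j = -87
l(t, w) = t/(t - 87*t*w) (l(t, w) = t/((-87*t)*w + t) = t/(-87*t*w + t) = t/(t - 87*t*w))
l(-701, -93) - 1*221158 = -1/(-1 + 87*(-93)) - 1*221158 = -1/(-1 - 8091) - 221158 = -1/(-8092) - 221158 = -1*(-1/8092) - 221158 = 1/8092 - 221158 = -1789610535/8092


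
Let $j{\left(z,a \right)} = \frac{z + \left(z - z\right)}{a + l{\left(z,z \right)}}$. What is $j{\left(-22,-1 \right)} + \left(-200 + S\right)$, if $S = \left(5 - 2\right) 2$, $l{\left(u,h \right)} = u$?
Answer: $- \frac{4440}{23} \approx -193.04$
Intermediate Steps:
$j{\left(z,a \right)} = \frac{z}{a + z}$ ($j{\left(z,a \right)} = \frac{z + \left(z - z\right)}{a + z} = \frac{z + 0}{a + z} = \frac{z}{a + z}$)
$S = 6$ ($S = 3 \cdot 2 = 6$)
$j{\left(-22,-1 \right)} + \left(-200 + S\right) = - \frac{22}{-1 - 22} + \left(-200 + 6\right) = - \frac{22}{-23} - 194 = \left(-22\right) \left(- \frac{1}{23}\right) - 194 = \frac{22}{23} - 194 = - \frac{4440}{23}$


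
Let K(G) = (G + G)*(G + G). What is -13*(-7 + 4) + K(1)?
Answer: 43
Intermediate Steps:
K(G) = 4*G**2 (K(G) = (2*G)*(2*G) = 4*G**2)
-13*(-7 + 4) + K(1) = -13*(-7 + 4) + 4*1**2 = -13*(-3) + 4*1 = 39 + 4 = 43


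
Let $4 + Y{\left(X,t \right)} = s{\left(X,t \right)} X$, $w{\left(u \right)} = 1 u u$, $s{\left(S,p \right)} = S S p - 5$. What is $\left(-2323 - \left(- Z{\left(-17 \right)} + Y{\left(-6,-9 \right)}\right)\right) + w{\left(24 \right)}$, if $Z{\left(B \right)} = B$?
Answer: $-3734$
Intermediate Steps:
$s{\left(S,p \right)} = -5 + p S^{2}$ ($s{\left(S,p \right)} = S^{2} p - 5 = p S^{2} - 5 = -5 + p S^{2}$)
$w{\left(u \right)} = u^{2}$ ($w{\left(u \right)} = u u = u^{2}$)
$Y{\left(X,t \right)} = -4 + X \left(-5 + t X^{2}\right)$ ($Y{\left(X,t \right)} = -4 + \left(-5 + t X^{2}\right) X = -4 + X \left(-5 + t X^{2}\right)$)
$\left(-2323 - \left(- Z{\left(-17 \right)} + Y{\left(-6,-9 \right)}\right)\right) + w{\left(24 \right)} = \left(-2323 - \left(13 - 6 \left(-5 - 9 \left(-6\right)^{2}\right)\right)\right) + 24^{2} = \left(-2323 - \left(13 - 6 \left(-5 - 324\right)\right)\right) + 576 = \left(-2323 - \left(13 + 1974\right)\right) + 576 = \left(-2323 - 1987\right) + 576 = -4310 + 576 = -3734$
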